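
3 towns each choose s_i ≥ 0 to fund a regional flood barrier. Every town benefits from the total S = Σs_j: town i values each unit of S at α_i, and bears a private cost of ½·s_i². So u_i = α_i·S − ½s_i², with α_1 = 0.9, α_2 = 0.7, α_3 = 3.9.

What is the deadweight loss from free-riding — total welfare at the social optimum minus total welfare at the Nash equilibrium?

Town i's FOC: ∂u_i/∂s_i = α_i − s_i = 0, so s_i* = α_i.
NE contributions = (0.9, 0.7, 3.9); S = 5.5.
W^NE = (Σα)·S − ½Σα_i² = 5.5² − ½·16.51 = 21.995.
Planner sets s_i = Σα_j = 5.5 for every i, so S^SO = 3·5.5 = 16.5.
W^SO = (Σα)·S^SO − ½·3·(Σα)² = (3/2)·5.5² = 45.375.
Deadweight loss = W^SO − W^NE = 23.38.

23.38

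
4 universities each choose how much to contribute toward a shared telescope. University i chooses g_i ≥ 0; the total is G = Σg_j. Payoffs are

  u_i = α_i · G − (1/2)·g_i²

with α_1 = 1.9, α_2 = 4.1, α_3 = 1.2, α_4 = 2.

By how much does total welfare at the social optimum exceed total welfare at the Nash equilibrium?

97.57

University i's FOC: ∂u_i/∂g_i = α_i − g_i = 0, so g_i* = α_i.
NE contributions = (1.9, 4.1, 1.2, 2); G = 9.2.
W^NE = (Σα)·G − ½Σα_i² = 9.2² − ½·25.86 = 71.71.
Planner sets g_i = Σα_j = 9.2 for every i, so G^SO = 4·9.2 = 36.8.
W^SO = (Σα)·G^SO − ½·4·(Σα)² = (4/2)·9.2² = 169.28.
Deadweight loss = W^SO − W^NE = 97.57.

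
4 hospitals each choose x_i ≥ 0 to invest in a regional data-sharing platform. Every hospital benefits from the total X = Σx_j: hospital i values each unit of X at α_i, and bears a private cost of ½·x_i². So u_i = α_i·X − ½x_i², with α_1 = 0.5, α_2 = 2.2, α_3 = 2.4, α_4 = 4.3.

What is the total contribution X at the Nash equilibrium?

9.4

Hospital i's FOC: ∂u_i/∂x_i = α_i − x_i = 0, so x_i* = α_i.
NE contributions = (0.5, 2.2, 2.4, 4.3); X = 9.4.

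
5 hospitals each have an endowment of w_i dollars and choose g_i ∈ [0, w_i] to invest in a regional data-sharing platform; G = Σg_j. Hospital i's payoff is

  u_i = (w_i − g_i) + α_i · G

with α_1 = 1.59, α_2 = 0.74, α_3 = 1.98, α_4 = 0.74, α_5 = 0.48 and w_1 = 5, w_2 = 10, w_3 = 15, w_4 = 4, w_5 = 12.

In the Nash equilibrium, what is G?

∂u_i/∂g_i = α_i − 1, so hospital i contributes w_i if α_i > 1, else 0.
α_i > 1 for i ∈ {1, 3}; NE contributions (5, 0, 15, 0, 0), G = 20.

20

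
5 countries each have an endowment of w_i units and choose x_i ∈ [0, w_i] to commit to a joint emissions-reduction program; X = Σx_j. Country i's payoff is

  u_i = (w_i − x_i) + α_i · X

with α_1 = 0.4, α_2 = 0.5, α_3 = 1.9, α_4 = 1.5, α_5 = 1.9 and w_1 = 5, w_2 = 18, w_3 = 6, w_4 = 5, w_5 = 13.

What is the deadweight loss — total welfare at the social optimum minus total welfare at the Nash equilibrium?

119.6

∂u_i/∂x_i = α_i − 1, so country i contributes w_i if α_i > 1, else 0.
α_i > 1 for i ∈ {3, 4, 5}; NE contributions (0, 0, 6, 5, 13), X = 24.
W^NE = Σw_i − X^NE + (Σα_i)·X^NE = 47 + 5.2·24 = 171.8.
Planner: ∂(Σu_j)/∂x_i = Σα_j − 1 = 5.2 > 0, so everyone contributes w_i; X^SO = 47, W^SO = 47 + 5.2·47 = 291.4.
Deadweight loss = 119.6.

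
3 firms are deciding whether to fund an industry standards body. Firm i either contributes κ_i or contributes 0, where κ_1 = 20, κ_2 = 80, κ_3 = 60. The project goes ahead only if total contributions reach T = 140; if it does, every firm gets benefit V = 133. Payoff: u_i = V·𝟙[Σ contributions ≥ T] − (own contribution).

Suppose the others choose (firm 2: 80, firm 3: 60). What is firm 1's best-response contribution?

Others' total = 140 ≥ 140; contributing adds cost 20 for no extra benefit.
Best response: 0.

0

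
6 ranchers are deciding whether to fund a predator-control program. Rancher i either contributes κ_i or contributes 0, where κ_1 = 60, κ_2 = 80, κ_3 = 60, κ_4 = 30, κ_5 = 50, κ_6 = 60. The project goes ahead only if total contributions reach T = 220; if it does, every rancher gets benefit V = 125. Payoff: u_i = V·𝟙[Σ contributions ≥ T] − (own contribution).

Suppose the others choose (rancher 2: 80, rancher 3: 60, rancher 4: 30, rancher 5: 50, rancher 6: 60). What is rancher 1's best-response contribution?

Others' total = 280 ≥ 220; contributing adds cost 60 for no extra benefit.
Best response: 0.

0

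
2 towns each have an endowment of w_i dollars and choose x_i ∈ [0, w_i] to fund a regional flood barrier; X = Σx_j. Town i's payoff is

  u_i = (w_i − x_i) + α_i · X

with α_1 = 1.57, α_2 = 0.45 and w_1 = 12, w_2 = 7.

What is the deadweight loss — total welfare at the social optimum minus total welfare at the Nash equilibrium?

∂u_i/∂x_i = α_i − 1, so town i contributes w_i if α_i > 1, else 0.
α_i > 1 for i ∈ {1}; NE contributions (12, 0), X = 12.
W^NE = Σw_i − X^NE + (Σα_i)·X^NE = 19 + 1.02·12 = 31.24.
Planner: ∂(Σu_j)/∂x_i = Σα_j − 1 = 1.02 > 0, so everyone contributes w_i; X^SO = 19, W^SO = 19 + 1.02·19 = 38.38.
Deadweight loss = 7.14.

7.14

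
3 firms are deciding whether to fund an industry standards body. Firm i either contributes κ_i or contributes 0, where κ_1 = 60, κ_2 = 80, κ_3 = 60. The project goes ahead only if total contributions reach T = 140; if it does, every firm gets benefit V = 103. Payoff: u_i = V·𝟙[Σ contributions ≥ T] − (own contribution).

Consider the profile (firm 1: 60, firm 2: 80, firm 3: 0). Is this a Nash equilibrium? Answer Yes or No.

Total = 140 ≥ 140: provided.
Firm 1 (pledges 60, payoff 43): dropping to 0 → total 80, payoff 0. No gain.
Firm 2 (pledges 80, payoff 23): dropping to 0 → total 60, payoff 0. No gain.
Firm 3 (pledges 0, payoff 103): pledging 60 → total 200, payoff 43. No gain.

Yes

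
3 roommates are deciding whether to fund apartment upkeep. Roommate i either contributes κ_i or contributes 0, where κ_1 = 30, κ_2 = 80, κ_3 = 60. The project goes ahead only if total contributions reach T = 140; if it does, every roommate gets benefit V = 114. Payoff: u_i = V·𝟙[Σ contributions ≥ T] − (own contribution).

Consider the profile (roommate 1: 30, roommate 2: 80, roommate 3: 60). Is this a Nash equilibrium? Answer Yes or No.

No

Total = 170 ≥ 140: provided.
Roommate 1 (pledges 30, payoff 84): dropping to 0 → total 140, payoff 114. Profitable deviation.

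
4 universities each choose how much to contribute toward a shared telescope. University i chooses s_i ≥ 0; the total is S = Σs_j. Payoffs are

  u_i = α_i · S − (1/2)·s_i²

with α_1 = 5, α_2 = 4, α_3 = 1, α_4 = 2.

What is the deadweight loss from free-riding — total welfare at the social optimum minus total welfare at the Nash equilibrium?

167

University i's FOC: ∂u_i/∂s_i = α_i − s_i = 0, so s_i* = α_i.
NE contributions = (5, 4, 1, 2); S = 12.
W^NE = (Σα)·S − ½Σα_i² = 12² − ½·46 = 121.
Planner sets s_i = Σα_j = 12 for every i, so S^SO = 4·12 = 48.
W^SO = (Σα)·S^SO − ½·4·(Σα)² = (4/2)·12² = 288.
Deadweight loss = W^SO − W^NE = 167.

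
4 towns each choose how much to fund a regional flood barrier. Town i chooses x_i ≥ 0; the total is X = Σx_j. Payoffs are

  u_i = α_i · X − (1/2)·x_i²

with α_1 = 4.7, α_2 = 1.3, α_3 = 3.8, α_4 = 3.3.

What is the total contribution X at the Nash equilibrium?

13.1

Town i's FOC: ∂u_i/∂x_i = α_i − x_i = 0, so x_i* = α_i.
NE contributions = (4.7, 1.3, 3.8, 3.3); X = 13.1.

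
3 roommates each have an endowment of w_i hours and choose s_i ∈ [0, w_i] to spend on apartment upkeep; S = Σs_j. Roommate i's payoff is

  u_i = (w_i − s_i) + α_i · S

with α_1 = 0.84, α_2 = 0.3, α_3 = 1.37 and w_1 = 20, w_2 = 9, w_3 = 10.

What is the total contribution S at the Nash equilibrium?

10

∂u_i/∂s_i = α_i − 1, so roommate i contributes w_i if α_i > 1, else 0.
α_i > 1 for i ∈ {3}; NE contributions (0, 0, 10), S = 10.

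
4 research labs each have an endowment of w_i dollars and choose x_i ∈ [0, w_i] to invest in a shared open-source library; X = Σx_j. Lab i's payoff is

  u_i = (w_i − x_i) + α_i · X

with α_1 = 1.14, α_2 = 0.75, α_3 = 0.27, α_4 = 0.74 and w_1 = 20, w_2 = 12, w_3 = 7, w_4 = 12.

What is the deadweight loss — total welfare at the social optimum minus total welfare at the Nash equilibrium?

58.9

∂u_i/∂x_i = α_i − 1, so lab i contributes w_i if α_i > 1, else 0.
α_i > 1 for i ∈ {1}; NE contributions (20, 0, 0, 0), X = 20.
W^NE = Σw_i − X^NE + (Σα_i)·X^NE = 51 + 1.9·20 = 89.
Planner: ∂(Σu_j)/∂x_i = Σα_j − 1 = 1.9 > 0, so everyone contributes w_i; X^SO = 51, W^SO = 51 + 1.9·51 = 147.9.
Deadweight loss = 58.9.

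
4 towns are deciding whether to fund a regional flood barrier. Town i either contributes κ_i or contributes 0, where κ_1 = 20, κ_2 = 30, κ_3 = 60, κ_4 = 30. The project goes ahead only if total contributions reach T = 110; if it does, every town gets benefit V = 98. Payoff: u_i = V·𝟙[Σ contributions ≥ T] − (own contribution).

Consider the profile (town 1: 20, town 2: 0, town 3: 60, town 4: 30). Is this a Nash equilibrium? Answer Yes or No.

Yes

Total = 110 ≥ 110: provided.
Town 1 (pledges 20, payoff 78): dropping to 0 → total 90, payoff 0. No gain.
Town 2 (pledges 0, payoff 98): pledging 30 → total 140, payoff 68. No gain.
Town 3 (pledges 60, payoff 38): dropping to 0 → total 50, payoff 0. No gain.
Town 4 (pledges 30, payoff 68): dropping to 0 → total 80, payoff 0. No gain.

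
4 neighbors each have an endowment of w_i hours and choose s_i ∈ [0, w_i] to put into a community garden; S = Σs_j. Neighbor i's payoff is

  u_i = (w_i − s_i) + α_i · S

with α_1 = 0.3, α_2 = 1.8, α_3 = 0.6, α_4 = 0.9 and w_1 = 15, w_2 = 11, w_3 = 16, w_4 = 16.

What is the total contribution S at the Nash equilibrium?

11

∂u_i/∂s_i = α_i − 1, so neighbor i contributes w_i if α_i > 1, else 0.
α_i > 1 for i ∈ {2}; NE contributions (0, 11, 0, 0), S = 11.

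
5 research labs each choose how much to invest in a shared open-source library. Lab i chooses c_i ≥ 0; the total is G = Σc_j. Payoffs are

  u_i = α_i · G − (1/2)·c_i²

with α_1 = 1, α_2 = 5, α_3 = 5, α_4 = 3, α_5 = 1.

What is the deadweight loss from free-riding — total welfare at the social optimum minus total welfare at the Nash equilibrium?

368

Lab i's FOC: ∂u_i/∂c_i = α_i − c_i = 0, so c_i* = α_i.
NE contributions = (1, 5, 5, 3, 1); G = 15.
W^NE = (Σα)·G − ½Σα_i² = 15² − ½·61 = 194.5.
Planner sets c_i = Σα_j = 15 for every i, so G^SO = 5·15 = 75.
W^SO = (Σα)·G^SO − ½·5·(Σα)² = (5/2)·15² = 562.5.
Deadweight loss = W^SO − W^NE = 368.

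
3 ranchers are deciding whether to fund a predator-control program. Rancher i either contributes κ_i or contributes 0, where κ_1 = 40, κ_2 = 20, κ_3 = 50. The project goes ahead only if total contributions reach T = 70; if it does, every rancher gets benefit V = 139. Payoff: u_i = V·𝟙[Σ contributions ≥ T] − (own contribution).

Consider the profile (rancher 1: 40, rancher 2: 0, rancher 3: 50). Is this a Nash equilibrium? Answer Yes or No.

Yes

Total = 90 ≥ 70: provided.
Rancher 1 (pledges 40, payoff 99): dropping to 0 → total 50, payoff 0. No gain.
Rancher 2 (pledges 0, payoff 139): pledging 20 → total 110, payoff 119. No gain.
Rancher 3 (pledges 50, payoff 89): dropping to 0 → total 40, payoff 0. No gain.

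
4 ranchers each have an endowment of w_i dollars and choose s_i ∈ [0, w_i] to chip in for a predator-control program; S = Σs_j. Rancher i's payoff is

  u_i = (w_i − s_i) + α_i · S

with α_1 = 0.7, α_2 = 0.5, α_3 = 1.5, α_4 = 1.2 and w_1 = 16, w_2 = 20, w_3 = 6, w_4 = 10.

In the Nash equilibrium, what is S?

∂u_i/∂s_i = α_i − 1, so rancher i contributes w_i if α_i > 1, else 0.
α_i > 1 for i ∈ {3, 4}; NE contributions (0, 0, 6, 10), S = 16.

16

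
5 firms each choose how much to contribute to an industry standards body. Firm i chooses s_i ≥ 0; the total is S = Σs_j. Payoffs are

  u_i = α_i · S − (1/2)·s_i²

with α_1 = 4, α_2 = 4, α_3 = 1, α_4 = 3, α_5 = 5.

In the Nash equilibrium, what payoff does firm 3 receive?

Firm i's FOC: ∂u_i/∂s_i = α_i − s_i = 0, so s_i* = α_i.
NE contributions = (4, 4, 1, 3, 5); S = 17.
u_3 = α_3·S − ½·(s_3)² = 1·17 − ½·1² = 16.5.

16.5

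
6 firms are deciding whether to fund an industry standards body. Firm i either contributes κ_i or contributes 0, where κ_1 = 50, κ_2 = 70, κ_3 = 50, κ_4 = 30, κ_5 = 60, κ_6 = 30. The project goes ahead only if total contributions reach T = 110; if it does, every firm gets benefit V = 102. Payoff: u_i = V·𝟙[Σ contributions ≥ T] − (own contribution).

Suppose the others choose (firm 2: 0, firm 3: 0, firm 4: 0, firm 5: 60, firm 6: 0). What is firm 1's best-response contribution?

50

Others' total = 60. Contributing 50 brings total to 110 ≥ 110: gain V − κ_1 = 52.
Best response: 50.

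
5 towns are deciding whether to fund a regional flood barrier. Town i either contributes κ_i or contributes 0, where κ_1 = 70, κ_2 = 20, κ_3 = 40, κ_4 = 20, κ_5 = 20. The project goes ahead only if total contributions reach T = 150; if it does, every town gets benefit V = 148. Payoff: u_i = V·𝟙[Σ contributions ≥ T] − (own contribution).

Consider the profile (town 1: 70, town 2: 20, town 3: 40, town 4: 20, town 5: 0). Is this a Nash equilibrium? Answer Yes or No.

Total = 150 ≥ 150: provided.
Town 1 (pledges 70, payoff 78): dropping to 0 → total 80, payoff 0. No gain.
Town 2 (pledges 20, payoff 128): dropping to 0 → total 130, payoff 0. No gain.
Town 3 (pledges 40, payoff 108): dropping to 0 → total 110, payoff 0. No gain.
Town 4 (pledges 20, payoff 128): dropping to 0 → total 130, payoff 0. No gain.
Town 5 (pledges 0, payoff 148): pledging 20 → total 170, payoff 128. No gain.

Yes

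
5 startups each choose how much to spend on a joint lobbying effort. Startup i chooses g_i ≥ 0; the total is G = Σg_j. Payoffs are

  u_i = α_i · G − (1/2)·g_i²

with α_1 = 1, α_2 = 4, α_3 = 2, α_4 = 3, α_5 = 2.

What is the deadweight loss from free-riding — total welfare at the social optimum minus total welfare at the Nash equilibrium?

233

Startup i's FOC: ∂u_i/∂g_i = α_i − g_i = 0, so g_i* = α_i.
NE contributions = (1, 4, 2, 3, 2); G = 12.
W^NE = (Σα)·G − ½Σα_i² = 12² − ½·34 = 127.
Planner sets g_i = Σα_j = 12 for every i, so G^SO = 5·12 = 60.
W^SO = (Σα)·G^SO − ½·5·(Σα)² = (5/2)·12² = 360.
Deadweight loss = W^SO − W^NE = 233.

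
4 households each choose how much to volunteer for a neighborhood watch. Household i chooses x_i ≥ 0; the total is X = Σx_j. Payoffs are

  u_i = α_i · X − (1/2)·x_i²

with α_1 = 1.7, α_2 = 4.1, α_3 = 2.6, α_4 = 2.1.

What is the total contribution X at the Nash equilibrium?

10.5

Household i's FOC: ∂u_i/∂x_i = α_i − x_i = 0, so x_i* = α_i.
NE contributions = (1.7, 4.1, 2.6, 2.1); X = 10.5.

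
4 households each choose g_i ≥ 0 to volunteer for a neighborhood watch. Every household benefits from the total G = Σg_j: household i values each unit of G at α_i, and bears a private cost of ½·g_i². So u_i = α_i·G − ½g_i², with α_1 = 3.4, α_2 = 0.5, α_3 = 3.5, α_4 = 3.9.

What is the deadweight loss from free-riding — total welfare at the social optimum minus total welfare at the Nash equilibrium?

Household i's FOC: ∂u_i/∂g_i = α_i − g_i = 0, so g_i* = α_i.
NE contributions = (3.4, 0.5, 3.5, 3.9); G = 11.3.
W^NE = (Σα)·G − ½Σα_i² = 11.3² − ½·39.27 = 108.055.
Planner sets g_i = Σα_j = 11.3 for every i, so G^SO = 4·11.3 = 45.2.
W^SO = (Σα)·G^SO − ½·4·(Σα)² = (4/2)·11.3² = 255.38.
Deadweight loss = W^SO − W^NE = 147.325.

147.325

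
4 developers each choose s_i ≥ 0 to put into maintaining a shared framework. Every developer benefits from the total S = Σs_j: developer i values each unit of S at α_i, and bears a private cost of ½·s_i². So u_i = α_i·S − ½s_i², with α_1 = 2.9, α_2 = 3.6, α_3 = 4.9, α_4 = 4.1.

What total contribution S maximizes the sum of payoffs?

62

Planner FOC: ∂(Σu_j)/∂s_i = (Σα_j) − s_i = 0, so s_i^SO = Σα_j = 15.5 for every i; S^SO = 62.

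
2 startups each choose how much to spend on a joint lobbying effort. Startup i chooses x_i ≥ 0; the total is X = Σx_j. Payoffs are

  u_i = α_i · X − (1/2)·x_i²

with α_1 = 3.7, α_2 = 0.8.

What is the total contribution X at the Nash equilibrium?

4.5

Startup i's FOC: ∂u_i/∂x_i = α_i − x_i = 0, so x_i* = α_i.
NE contributions = (3.7, 0.8); X = 4.5.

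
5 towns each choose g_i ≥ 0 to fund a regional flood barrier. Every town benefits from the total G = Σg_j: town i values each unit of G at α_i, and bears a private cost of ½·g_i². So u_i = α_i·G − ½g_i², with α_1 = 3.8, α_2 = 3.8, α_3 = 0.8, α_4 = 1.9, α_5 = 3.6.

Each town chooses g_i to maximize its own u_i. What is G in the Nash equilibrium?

Town i's FOC: ∂u_i/∂g_i = α_i − g_i = 0, so g_i* = α_i.
NE contributions = (3.8, 3.8, 0.8, 1.9, 3.6); G = 13.9.

13.9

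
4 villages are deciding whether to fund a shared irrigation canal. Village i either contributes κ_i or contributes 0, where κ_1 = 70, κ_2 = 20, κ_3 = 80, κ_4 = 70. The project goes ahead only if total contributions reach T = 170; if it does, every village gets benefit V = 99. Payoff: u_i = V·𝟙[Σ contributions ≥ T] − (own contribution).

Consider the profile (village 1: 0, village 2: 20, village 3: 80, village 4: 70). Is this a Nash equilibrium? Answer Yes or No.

Total = 170 ≥ 170: provided.
Village 1 (pledges 0, payoff 99): pledging 70 → total 240, payoff 29. No gain.
Village 2 (pledges 20, payoff 79): dropping to 0 → total 150, payoff 0. No gain.
Village 3 (pledges 80, payoff 19): dropping to 0 → total 90, payoff 0. No gain.
Village 4 (pledges 70, payoff 29): dropping to 0 → total 100, payoff 0. No gain.

Yes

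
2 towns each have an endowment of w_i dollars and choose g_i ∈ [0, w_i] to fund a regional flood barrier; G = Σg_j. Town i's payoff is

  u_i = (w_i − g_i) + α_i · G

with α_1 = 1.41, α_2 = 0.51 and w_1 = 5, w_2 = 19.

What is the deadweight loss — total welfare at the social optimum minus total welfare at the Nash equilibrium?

17.48

∂u_i/∂g_i = α_i − 1, so town i contributes w_i if α_i > 1, else 0.
α_i > 1 for i ∈ {1}; NE contributions (5, 0), G = 5.
W^NE = Σw_i − G^NE + (Σα_i)·G^NE = 24 + 0.92·5 = 28.6.
Planner: ∂(Σu_j)/∂g_i = Σα_j − 1 = 0.92 > 0, so everyone contributes w_i; G^SO = 24, W^SO = 24 + 0.92·24 = 46.08.
Deadweight loss = 17.48.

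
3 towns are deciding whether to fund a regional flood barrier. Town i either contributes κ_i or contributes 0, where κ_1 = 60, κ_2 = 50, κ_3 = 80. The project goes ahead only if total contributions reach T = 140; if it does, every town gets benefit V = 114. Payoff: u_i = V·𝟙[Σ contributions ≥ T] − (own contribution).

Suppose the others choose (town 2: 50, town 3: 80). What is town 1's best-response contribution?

60

Others' total = 130. Contributing 60 brings total to 190 ≥ 140: gain V − κ_1 = 54.
Best response: 60.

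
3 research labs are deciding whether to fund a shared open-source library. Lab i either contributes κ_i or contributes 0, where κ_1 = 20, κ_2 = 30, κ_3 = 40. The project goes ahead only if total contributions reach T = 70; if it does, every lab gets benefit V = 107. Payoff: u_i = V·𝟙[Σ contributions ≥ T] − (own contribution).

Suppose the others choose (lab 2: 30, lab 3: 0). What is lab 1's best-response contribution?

0

Others' total = 30. Even contributing 20 gives 50 < 70: no benefit either way.
Best response: 0.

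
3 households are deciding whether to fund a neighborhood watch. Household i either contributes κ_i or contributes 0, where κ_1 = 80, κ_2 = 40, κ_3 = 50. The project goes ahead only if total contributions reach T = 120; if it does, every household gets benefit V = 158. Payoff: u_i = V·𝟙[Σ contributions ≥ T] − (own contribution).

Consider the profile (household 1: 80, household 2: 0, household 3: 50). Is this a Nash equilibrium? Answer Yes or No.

Yes

Total = 130 ≥ 120: provided.
Household 1 (pledges 80, payoff 78): dropping to 0 → total 50, payoff 0. No gain.
Household 2 (pledges 0, payoff 158): pledging 40 → total 170, payoff 118. No gain.
Household 3 (pledges 50, payoff 108): dropping to 0 → total 80, payoff 0. No gain.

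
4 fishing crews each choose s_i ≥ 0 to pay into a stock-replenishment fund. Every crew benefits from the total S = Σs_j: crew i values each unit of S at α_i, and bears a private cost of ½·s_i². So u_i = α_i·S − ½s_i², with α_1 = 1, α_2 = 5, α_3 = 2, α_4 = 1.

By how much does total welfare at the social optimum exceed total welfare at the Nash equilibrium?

96.5

Crew i's FOC: ∂u_i/∂s_i = α_i − s_i = 0, so s_i* = α_i.
NE contributions = (1, 5, 2, 1); S = 9.
W^NE = (Σα)·S − ½Σα_i² = 9² − ½·31 = 65.5.
Planner sets s_i = Σα_j = 9 for every i, so S^SO = 4·9 = 36.
W^SO = (Σα)·S^SO − ½·4·(Σα)² = (4/2)·9² = 162.
Deadweight loss = W^SO − W^NE = 96.5.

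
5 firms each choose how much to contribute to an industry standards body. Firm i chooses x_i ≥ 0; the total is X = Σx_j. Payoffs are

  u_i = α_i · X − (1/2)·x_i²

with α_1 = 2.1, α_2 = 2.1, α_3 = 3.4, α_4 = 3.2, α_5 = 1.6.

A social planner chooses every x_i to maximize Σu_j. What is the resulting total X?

62

Planner FOC: ∂(Σu_j)/∂x_i = (Σα_j) − x_i = 0, so x_i^SO = Σα_j = 12.4 for every i; X^SO = 62.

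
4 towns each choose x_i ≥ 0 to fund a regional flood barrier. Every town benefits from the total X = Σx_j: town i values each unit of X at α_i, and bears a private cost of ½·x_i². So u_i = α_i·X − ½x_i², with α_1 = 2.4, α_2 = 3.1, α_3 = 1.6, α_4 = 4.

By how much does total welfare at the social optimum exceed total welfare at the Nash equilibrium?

Town i's FOC: ∂u_i/∂x_i = α_i − x_i = 0, so x_i* = α_i.
NE contributions = (2.4, 3.1, 1.6, 4); X = 11.1.
W^NE = (Σα)·X − ½Σα_i² = 11.1² − ½·33.93 = 106.245.
Planner sets x_i = Σα_j = 11.1 for every i, so X^SO = 4·11.1 = 44.4.
W^SO = (Σα)·X^SO − ½·4·(Σα)² = (4/2)·11.1² = 246.42.
Deadweight loss = W^SO − W^NE = 140.175.

140.175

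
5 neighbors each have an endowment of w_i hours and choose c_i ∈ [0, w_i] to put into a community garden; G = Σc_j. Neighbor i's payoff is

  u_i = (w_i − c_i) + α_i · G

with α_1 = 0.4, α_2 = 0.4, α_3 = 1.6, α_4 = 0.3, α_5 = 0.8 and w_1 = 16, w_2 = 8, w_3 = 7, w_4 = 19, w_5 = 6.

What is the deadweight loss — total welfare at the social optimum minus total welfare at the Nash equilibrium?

122.5

∂u_i/∂c_i = α_i − 1, so neighbor i contributes w_i if α_i > 1, else 0.
α_i > 1 for i ∈ {3}; NE contributions (0, 0, 7, 0, 0), G = 7.
W^NE = Σw_i − G^NE + (Σα_i)·G^NE = 56 + 2.5·7 = 73.5.
Planner: ∂(Σu_j)/∂c_i = Σα_j − 1 = 2.5 > 0, so everyone contributes w_i; G^SO = 56, W^SO = 56 + 2.5·56 = 196.
Deadweight loss = 122.5.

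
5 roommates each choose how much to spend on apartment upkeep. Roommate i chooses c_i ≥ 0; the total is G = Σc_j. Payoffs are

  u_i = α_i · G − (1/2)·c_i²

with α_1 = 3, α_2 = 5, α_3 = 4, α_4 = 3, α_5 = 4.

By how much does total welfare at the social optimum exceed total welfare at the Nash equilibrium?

Roommate i's FOC: ∂u_i/∂c_i = α_i − c_i = 0, so c_i* = α_i.
NE contributions = (3, 5, 4, 3, 4); G = 19.
W^NE = (Σα)·G − ½Σα_i² = 19² − ½·75 = 323.5.
Planner sets c_i = Σα_j = 19 for every i, so G^SO = 5·19 = 95.
W^SO = (Σα)·G^SO − ½·5·(Σα)² = (5/2)·19² = 902.5.
Deadweight loss = W^SO − W^NE = 579.

579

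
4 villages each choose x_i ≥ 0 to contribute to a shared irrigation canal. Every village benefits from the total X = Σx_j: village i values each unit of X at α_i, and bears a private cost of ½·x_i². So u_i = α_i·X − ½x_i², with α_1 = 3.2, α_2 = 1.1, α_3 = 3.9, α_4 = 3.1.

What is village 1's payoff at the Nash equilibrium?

31.04

Village i's FOC: ∂u_i/∂x_i = α_i − x_i = 0, so x_i* = α_i.
NE contributions = (3.2, 1.1, 3.9, 3.1); X = 11.3.
u_1 = α_1·X − ½·(x_1)² = 3.2·11.3 − ½·3.2² = 31.04.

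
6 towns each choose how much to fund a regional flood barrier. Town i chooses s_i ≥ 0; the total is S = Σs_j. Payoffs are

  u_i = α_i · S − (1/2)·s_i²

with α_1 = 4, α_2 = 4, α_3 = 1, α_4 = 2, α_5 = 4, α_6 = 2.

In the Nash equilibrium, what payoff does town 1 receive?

60

Town i's FOC: ∂u_i/∂s_i = α_i − s_i = 0, so s_i* = α_i.
NE contributions = (4, 4, 1, 2, 4, 2); S = 17.
u_1 = α_1·S − ½·(s_1)² = 4·17 − ½·4² = 60.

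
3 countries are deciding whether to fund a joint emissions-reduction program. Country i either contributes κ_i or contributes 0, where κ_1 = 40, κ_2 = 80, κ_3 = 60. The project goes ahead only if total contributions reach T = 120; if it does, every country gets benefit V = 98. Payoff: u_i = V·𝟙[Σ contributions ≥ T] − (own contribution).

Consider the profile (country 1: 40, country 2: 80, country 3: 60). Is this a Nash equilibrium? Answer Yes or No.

Total = 180 ≥ 120: provided.
Country 1 (pledges 40, payoff 58): dropping to 0 → total 140, payoff 98. Profitable deviation.

No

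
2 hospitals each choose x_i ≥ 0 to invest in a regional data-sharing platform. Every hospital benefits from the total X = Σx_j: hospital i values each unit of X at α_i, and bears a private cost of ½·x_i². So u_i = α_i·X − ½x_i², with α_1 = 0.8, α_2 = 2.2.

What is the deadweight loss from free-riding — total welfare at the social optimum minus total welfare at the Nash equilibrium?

Hospital i's FOC: ∂u_i/∂x_i = α_i − x_i = 0, so x_i* = α_i.
NE contributions = (0.8, 2.2); X = 3.
W^NE = (Σα)·X − ½Σα_i² = 3² − ½·5.48 = 6.26.
Planner sets x_i = Σα_j = 3 for every i, so X^SO = 2·3 = 6.
W^SO = (Σα)·X^SO − ½·2·(Σα)² = (2/2)·3² = 9.
Deadweight loss = W^SO − W^NE = 2.74.

2.74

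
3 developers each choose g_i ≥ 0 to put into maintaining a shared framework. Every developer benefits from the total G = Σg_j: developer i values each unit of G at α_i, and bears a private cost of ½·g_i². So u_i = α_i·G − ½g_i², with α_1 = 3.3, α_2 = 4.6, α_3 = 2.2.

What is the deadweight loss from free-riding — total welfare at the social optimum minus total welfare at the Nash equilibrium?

Developer i's FOC: ∂u_i/∂g_i = α_i − g_i = 0, so g_i* = α_i.
NE contributions = (3.3, 4.6, 2.2); G = 10.1.
W^NE = (Σα)·G − ½Σα_i² = 10.1² − ½·36.89 = 83.565.
Planner sets g_i = Σα_j = 10.1 for every i, so G^SO = 3·10.1 = 30.3.
W^SO = (Σα)·G^SO − ½·3·(Σα)² = (3/2)·10.1² = 153.015.
Deadweight loss = W^SO − W^NE = 69.45.

69.45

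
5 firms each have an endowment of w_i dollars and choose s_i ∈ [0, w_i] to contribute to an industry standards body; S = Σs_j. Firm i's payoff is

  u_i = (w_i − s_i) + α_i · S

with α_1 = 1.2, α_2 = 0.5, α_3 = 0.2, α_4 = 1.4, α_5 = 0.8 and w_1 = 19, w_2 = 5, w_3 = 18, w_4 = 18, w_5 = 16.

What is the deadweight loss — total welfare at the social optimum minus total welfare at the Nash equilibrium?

∂u_i/∂s_i = α_i − 1, so firm i contributes w_i if α_i > 1, else 0.
α_i > 1 for i ∈ {1, 4}; NE contributions (19, 0, 0, 18, 0), S = 37.
W^NE = Σw_i − S^NE + (Σα_i)·S^NE = 76 + 3.1·37 = 190.7.
Planner: ∂(Σu_j)/∂s_i = Σα_j − 1 = 3.1 > 0, so everyone contributes w_i; S^SO = 76, W^SO = 76 + 3.1·76 = 311.6.
Deadweight loss = 120.9.

120.9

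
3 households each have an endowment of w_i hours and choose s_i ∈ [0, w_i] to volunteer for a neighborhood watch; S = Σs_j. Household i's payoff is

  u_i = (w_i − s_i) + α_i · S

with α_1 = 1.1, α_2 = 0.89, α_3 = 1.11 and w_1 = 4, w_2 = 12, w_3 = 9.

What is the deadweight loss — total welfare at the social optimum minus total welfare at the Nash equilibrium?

∂u_i/∂s_i = α_i − 1, so household i contributes w_i if α_i > 1, else 0.
α_i > 1 for i ∈ {1, 3}; NE contributions (4, 0, 9), S = 13.
W^NE = Σw_i − S^NE + (Σα_i)·S^NE = 25 + 2.1·13 = 52.3.
Planner: ∂(Σu_j)/∂s_i = Σα_j − 1 = 2.1 > 0, so everyone contributes w_i; S^SO = 25, W^SO = 25 + 2.1·25 = 77.5.
Deadweight loss = 25.2.

25.2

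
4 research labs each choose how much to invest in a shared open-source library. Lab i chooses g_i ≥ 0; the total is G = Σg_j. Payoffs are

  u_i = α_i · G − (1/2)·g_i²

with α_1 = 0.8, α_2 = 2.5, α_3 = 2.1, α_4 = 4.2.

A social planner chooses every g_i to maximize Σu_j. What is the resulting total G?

38.4

Planner FOC: ∂(Σu_j)/∂g_i = (Σα_j) − g_i = 0, so g_i^SO = Σα_j = 9.6 for every i; G^SO = 38.4.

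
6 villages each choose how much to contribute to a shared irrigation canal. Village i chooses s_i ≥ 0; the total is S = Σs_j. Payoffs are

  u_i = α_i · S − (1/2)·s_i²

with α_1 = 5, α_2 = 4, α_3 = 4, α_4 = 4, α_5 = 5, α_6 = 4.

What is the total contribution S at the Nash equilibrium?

26

Village i's FOC: ∂u_i/∂s_i = α_i − s_i = 0, so s_i* = α_i.
NE contributions = (5, 4, 4, 4, 5, 4); S = 26.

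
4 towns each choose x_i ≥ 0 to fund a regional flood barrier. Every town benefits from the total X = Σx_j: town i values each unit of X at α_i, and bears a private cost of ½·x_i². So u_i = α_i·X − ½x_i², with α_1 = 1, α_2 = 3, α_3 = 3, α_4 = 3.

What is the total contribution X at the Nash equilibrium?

10

Town i's FOC: ∂u_i/∂x_i = α_i − x_i = 0, so x_i* = α_i.
NE contributions = (1, 3, 3, 3); X = 10.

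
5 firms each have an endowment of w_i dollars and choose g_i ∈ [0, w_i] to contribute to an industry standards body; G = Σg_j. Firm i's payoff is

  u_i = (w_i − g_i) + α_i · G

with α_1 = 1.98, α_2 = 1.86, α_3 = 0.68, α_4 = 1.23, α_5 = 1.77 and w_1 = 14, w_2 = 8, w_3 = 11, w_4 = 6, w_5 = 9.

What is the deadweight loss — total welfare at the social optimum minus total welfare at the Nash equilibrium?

71.72

∂u_i/∂g_i = α_i − 1, so firm i contributes w_i if α_i > 1, else 0.
α_i > 1 for i ∈ {1, 2, 4, 5}; NE contributions (14, 8, 0, 6, 9), G = 37.
W^NE = Σw_i − G^NE + (Σα_i)·G^NE = 48 + 6.52·37 = 289.24.
Planner: ∂(Σu_j)/∂g_i = Σα_j − 1 = 6.52 > 0, so everyone contributes w_i; G^SO = 48, W^SO = 48 + 6.52·48 = 360.96.
Deadweight loss = 71.72.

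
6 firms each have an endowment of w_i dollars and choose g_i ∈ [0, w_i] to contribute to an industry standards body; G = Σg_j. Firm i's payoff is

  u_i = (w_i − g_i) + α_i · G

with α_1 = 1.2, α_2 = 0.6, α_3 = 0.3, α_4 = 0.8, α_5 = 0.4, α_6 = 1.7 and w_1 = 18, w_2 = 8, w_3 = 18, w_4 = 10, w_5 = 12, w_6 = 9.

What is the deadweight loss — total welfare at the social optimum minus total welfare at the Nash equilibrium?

192

∂u_i/∂g_i = α_i − 1, so firm i contributes w_i if α_i > 1, else 0.
α_i > 1 for i ∈ {1, 6}; NE contributions (18, 0, 0, 0, 0, 9), G = 27.
W^NE = Σw_i − G^NE + (Σα_i)·G^NE = 75 + 4·27 = 183.
Planner: ∂(Σu_j)/∂g_i = Σα_j − 1 = 4 > 0, so everyone contributes w_i; G^SO = 75, W^SO = 75 + 4·75 = 375.
Deadweight loss = 192.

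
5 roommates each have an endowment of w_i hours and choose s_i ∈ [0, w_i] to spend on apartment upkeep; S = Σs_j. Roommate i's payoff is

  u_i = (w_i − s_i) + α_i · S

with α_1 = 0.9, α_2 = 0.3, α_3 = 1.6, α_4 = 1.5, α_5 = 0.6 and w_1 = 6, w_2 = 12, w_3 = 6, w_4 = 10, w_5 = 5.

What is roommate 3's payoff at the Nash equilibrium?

25.6

∂u_i/∂s_i = α_i − 1, so roommate i contributes w_i if α_i > 1, else 0.
α_i > 1 for i ∈ {3, 4}; NE contributions (0, 0, 6, 10, 0), S = 16.
u_3 = (6 − 6) + 1.6·16 = 25.6.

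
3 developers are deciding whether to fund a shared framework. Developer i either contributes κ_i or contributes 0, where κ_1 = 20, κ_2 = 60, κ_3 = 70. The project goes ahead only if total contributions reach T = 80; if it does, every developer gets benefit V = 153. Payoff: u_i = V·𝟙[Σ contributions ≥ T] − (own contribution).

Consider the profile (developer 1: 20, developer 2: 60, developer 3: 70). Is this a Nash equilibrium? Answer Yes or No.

Total = 150 ≥ 80: provided.
Developer 1 (pledges 20, payoff 133): dropping to 0 → total 130, payoff 153. Profitable deviation.

No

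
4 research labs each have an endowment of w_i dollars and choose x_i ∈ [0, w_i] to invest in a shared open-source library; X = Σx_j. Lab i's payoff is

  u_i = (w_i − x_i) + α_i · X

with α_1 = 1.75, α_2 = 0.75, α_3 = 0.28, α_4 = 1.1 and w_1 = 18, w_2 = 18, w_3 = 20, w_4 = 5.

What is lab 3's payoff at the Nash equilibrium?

26.44

∂u_i/∂x_i = α_i − 1, so lab i contributes w_i if α_i > 1, else 0.
α_i > 1 for i ∈ {1, 4}; NE contributions (18, 0, 0, 5), X = 23.
u_3 = (20 − 0) + 0.28·23 = 26.44.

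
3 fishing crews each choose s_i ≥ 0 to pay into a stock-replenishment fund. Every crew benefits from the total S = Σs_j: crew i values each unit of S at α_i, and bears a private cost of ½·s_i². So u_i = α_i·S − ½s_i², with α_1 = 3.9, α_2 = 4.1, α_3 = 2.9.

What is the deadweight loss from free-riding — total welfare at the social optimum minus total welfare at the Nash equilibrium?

79.62

Crew i's FOC: ∂u_i/∂s_i = α_i − s_i = 0, so s_i* = α_i.
NE contributions = (3.9, 4.1, 2.9); S = 10.9.
W^NE = (Σα)·S − ½Σα_i² = 10.9² − ½·40.43 = 98.595.
Planner sets s_i = Σα_j = 10.9 for every i, so S^SO = 3·10.9 = 32.7.
W^SO = (Σα)·S^SO − ½·3·(Σα)² = (3/2)·10.9² = 178.215.
Deadweight loss = W^SO − W^NE = 79.62.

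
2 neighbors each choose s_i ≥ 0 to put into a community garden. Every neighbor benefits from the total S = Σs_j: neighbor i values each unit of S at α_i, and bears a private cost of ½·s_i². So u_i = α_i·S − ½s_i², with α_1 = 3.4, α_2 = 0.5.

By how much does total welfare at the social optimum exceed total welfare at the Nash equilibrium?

5.905

Neighbor i's FOC: ∂u_i/∂s_i = α_i − s_i = 0, so s_i* = α_i.
NE contributions = (3.4, 0.5); S = 3.9.
W^NE = (Σα)·S − ½Σα_i² = 3.9² − ½·11.81 = 9.305.
Planner sets s_i = Σα_j = 3.9 for every i, so S^SO = 2·3.9 = 7.8.
W^SO = (Σα)·S^SO − ½·2·(Σα)² = (2/2)·3.9² = 15.21.
Deadweight loss = W^SO − W^NE = 5.905.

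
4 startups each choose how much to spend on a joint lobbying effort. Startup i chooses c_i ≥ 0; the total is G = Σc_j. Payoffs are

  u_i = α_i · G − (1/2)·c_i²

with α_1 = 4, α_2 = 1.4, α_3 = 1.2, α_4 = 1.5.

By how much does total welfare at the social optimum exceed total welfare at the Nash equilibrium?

Startup i's FOC: ∂u_i/∂c_i = α_i − c_i = 0, so c_i* = α_i.
NE contributions = (4, 1.4, 1.2, 1.5); G = 8.1.
W^NE = (Σα)·G − ½Σα_i² = 8.1² − ½·21.65 = 54.785.
Planner sets c_i = Σα_j = 8.1 for every i, so G^SO = 4·8.1 = 32.4.
W^SO = (Σα)·G^SO − ½·4·(Σα)² = (4/2)·8.1² = 131.22.
Deadweight loss = W^SO − W^NE = 76.435.

76.435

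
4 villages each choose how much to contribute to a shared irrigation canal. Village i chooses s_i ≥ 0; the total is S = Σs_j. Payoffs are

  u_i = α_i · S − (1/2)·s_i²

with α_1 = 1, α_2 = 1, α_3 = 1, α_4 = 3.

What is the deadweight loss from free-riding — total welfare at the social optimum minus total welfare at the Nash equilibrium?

42

Village i's FOC: ∂u_i/∂s_i = α_i − s_i = 0, so s_i* = α_i.
NE contributions = (1, 1, 1, 3); S = 6.
W^NE = (Σα)·S − ½Σα_i² = 6² − ½·12 = 30.
Planner sets s_i = Σα_j = 6 for every i, so S^SO = 4·6 = 24.
W^SO = (Σα)·S^SO − ½·4·(Σα)² = (4/2)·6² = 72.
Deadweight loss = W^SO − W^NE = 42.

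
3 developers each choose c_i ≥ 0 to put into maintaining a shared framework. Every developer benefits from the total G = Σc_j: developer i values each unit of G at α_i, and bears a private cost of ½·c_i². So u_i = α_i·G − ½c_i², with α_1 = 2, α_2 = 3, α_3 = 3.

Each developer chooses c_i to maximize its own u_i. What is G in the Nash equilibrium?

Developer i's FOC: ∂u_i/∂c_i = α_i − c_i = 0, so c_i* = α_i.
NE contributions = (2, 3, 3); G = 8.

8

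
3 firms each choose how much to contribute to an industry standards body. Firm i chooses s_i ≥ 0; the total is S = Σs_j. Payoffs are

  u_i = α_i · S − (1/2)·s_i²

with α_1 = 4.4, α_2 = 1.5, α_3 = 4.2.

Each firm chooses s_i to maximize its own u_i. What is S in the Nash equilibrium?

Firm i's FOC: ∂u_i/∂s_i = α_i − s_i = 0, so s_i* = α_i.
NE contributions = (4.4, 1.5, 4.2); S = 10.1.

10.1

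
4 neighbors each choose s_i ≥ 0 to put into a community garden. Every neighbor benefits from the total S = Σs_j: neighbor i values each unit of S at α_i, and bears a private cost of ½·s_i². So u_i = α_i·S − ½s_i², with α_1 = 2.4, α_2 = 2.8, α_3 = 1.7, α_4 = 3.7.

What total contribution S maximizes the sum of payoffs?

42.4

Planner FOC: ∂(Σu_j)/∂s_i = (Σα_j) − s_i = 0, so s_i^SO = Σα_j = 10.6 for every i; S^SO = 42.4.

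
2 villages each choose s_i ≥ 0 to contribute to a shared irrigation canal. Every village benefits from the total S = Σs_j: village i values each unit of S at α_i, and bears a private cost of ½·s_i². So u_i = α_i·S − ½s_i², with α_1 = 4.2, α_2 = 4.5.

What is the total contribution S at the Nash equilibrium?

8.7

Village i's FOC: ∂u_i/∂s_i = α_i − s_i = 0, so s_i* = α_i.
NE contributions = (4.2, 4.5); S = 8.7.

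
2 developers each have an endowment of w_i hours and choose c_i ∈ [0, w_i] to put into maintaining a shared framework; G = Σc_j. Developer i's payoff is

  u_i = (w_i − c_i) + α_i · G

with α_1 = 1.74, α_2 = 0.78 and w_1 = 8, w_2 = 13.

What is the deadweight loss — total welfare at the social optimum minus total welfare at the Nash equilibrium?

∂u_i/∂c_i = α_i − 1, so developer i contributes w_i if α_i > 1, else 0.
α_i > 1 for i ∈ {1}; NE contributions (8, 0), G = 8.
W^NE = Σw_i − G^NE + (Σα_i)·G^NE = 21 + 1.52·8 = 33.16.
Planner: ∂(Σu_j)/∂c_i = Σα_j − 1 = 1.52 > 0, so everyone contributes w_i; G^SO = 21, W^SO = 21 + 1.52·21 = 52.92.
Deadweight loss = 19.76.

19.76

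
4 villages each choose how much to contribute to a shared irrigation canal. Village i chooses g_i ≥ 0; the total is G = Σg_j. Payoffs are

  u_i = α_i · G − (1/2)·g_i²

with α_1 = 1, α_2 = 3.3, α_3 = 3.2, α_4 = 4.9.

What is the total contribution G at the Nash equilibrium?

12.4

Village i's FOC: ∂u_i/∂g_i = α_i − g_i = 0, so g_i* = α_i.
NE contributions = (1, 3.3, 3.2, 4.9); G = 12.4.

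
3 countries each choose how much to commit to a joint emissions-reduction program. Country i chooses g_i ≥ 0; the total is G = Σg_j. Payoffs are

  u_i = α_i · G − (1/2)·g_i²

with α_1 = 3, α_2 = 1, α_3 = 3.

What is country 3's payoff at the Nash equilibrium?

16.5

Country i's FOC: ∂u_i/∂g_i = α_i − g_i = 0, so g_i* = α_i.
NE contributions = (3, 1, 3); G = 7.
u_3 = α_3·G − ½·(g_3)² = 3·7 − ½·3² = 16.5.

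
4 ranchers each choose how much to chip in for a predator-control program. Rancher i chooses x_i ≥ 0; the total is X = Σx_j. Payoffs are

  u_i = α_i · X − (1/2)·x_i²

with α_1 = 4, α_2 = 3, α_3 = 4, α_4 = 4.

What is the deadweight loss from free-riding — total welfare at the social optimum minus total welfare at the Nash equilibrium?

253.5

Rancher i's FOC: ∂u_i/∂x_i = α_i − x_i = 0, so x_i* = α_i.
NE contributions = (4, 3, 4, 4); X = 15.
W^NE = (Σα)·X − ½Σα_i² = 15² − ½·57 = 196.5.
Planner sets x_i = Σα_j = 15 for every i, so X^SO = 4·15 = 60.
W^SO = (Σα)·X^SO − ½·4·(Σα)² = (4/2)·15² = 450.
Deadweight loss = W^SO − W^NE = 253.5.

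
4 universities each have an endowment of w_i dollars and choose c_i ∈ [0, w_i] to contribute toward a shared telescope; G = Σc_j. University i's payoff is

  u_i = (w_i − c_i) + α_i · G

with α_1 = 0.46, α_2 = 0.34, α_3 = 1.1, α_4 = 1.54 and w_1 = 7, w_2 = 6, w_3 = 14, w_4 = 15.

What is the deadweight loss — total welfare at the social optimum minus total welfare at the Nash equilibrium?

∂u_i/∂c_i = α_i − 1, so university i contributes w_i if α_i > 1, else 0.
α_i > 1 for i ∈ {3, 4}; NE contributions (0, 0, 14, 15), G = 29.
W^NE = Σw_i − G^NE + (Σα_i)·G^NE = 42 + 2.44·29 = 112.76.
Planner: ∂(Σu_j)/∂c_i = Σα_j − 1 = 2.44 > 0, so everyone contributes w_i; G^SO = 42, W^SO = 42 + 2.44·42 = 144.48.
Deadweight loss = 31.72.

31.72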